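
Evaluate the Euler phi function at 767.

696

Factor: 767 = 13 · 59.
φ(767) = (13−1) · (59−1) = 12 · 58 = 696.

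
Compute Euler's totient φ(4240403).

Factor: 4240403 = 127 · 173 · 193.
φ(4240403) = (127−1) · (173−1) · (193−1) = 126 · 172 · 192 = 4161024.

4161024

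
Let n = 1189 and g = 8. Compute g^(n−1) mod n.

8^1 ≡ 8 (mod 1189)
8^2 ≡ 8^2 = 64 ≡ 64 (mod 1189)
8^4 ≡ 64^2 = 4096 ≡ 529 (mod 1189)
8^8 ≡ 529^2 = 279841 ≡ 426 (mod 1189)
8^16 ≡ 426^2 = 181476 ≡ 748 (mod 1189)
8^32 ≡ 748^2 = 559504 ≡ 674 (mod 1189)
8^64 ≡ 674^2 = 454276 ≡ 78 (mod 1189)
8^128 ≡ 78^2 = 6084 ≡ 139 (mod 1189)
8^256 ≡ 139^2 = 19321 ≡ 297 (mod 1189)
8^512 ≡ 297^2 = 88209 ≡ 223 (mod 1189)
8^1024 ≡ 223^2 = 49729 ≡ 980 (mod 1189)
1188 = 1024 + 128 + 32 + 4 in binary powers of 2.
So 8^1188 ≡ 980 · 139 · 674 · 529 ≡ 836 (mod 1189).
Since 836 ≠ 1, base 8 is a Fermat witness: 1189 is composite.

836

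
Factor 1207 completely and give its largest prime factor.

1207 = 17 · 71
71 is prime.
So 1207 = 17 · 71; the largest prime factor is 71.

71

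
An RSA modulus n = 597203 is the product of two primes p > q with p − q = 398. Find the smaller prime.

Since p = q + 398, we have 597203 = q(q + 398), so q² + 398q − 597203 = 0.
Discriminant: 398² + 4·597203 = 158404 + 2388812 = 2547216; √2547216 = 1596.
q = (−398 + 1596)/2 = 599, and p = q + 398 = 997.
Check: 599 · 997 = 597203.

599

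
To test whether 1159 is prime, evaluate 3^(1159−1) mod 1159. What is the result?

3^1 ≡ 3 (mod 1159)
3^2 ≡ 3^2 = 9 ≡ 9 (mod 1159)
3^4 ≡ 9^2 = 81 ≡ 81 (mod 1159)
3^8 ≡ 81^2 = 6561 ≡ 766 (mod 1159)
3^16 ≡ 766^2 = 586756 ≡ 302 (mod 1159)
3^32 ≡ 302^2 = 91204 ≡ 802 (mod 1159)
3^64 ≡ 802^2 = 643204 ≡ 1118 (mod 1159)
3^128 ≡ 1118^2 = 1249924 ≡ 522 (mod 1159)
3^256 ≡ 522^2 = 272484 ≡ 119 (mod 1159)
3^512 ≡ 119^2 = 14161 ≡ 253 (mod 1159)
3^1024 ≡ 253^2 = 64009 ≡ 264 (mod 1159)
1158 = 1024 + 128 + 4 + 2 in binary powers of 2.
So 3^1158 ≡ 264 · 522 · 81 · 9 ≡ 1071 (mod 1159).
Since 1071 ≠ 1, base 3 is a Fermat witness: 1159 is composite.

1071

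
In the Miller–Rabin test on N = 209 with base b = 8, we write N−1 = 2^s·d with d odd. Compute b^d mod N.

209 − 1 = 208 = 2^4 · 13, so d = 13.
8^1 ≡ 8 (mod 209)
8^2 ≡ 8^2 = 64 ≡ 64 (mod 209)
8^4 ≡ 64^2 = 4096 ≡ 125 (mod 209)
8^8 ≡ 125^2 = 15625 ≡ 159 (mod 209)
13 = 8 + 4 + 1 in binary powers of 2.
So 8^13 ≡ 159 · 125 · 8 ≡ 160 (mod 209).
Squaring chain: 160 → 102 → 163 → 26; never reaches −1, so base 8 is a Miller–Rabin witness that 209 is composite.

160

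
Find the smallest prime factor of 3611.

23

3611 is odd.
Digit sum 11, not divisible by 3.
Ends in 1: not divisible by 5.
7: 3611 = 7·515 + 6
11: 3611 = 11·328 + 3
13: 3611 = 13·277 + 10
17: 3611 = 17·212 + 7
19: 3611 = 19·190 + 1
23: 3611 = 23·157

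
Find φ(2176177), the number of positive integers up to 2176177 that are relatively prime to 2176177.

2123472

Factor: 2176177 = 83 · 157 · 167.
φ(2176177) = (83−1) · (157−1) · (167−1) = 82 · 156 · 166 = 2123472.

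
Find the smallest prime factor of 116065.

5

116065 is odd.
Digit sum 19, not divisible by 3.
Ends in 5: divisible by 5.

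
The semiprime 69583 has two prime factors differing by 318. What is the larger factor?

467

Since p = q + 318, we have 69583 = q(q + 318), so q² + 318q − 69583 = 0.
Discriminant: 318² + 4·69583 = 101124 + 278332 = 379456; √379456 = 616.
q = (−318 + 616)/2 = 149, and p = q + 318 = 467.
Check: 149 · 467 = 69583.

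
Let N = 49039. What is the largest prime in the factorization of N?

49039 = 19 · 2581
2581 = 29 · 89
89 is prime.
So 49039 = 19 · 29 · 89; the largest prime factor is 89.

89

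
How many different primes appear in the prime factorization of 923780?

923780 = 2^2 · 230945
230945 = 5 · 46189
46189 = 11 · 4199
4199 = 13 · 323
323 = 17 · 19
923780 = 2^2 · 5 · 11 · 13 · 17 · 19, which has 6 distinct prime factors.

6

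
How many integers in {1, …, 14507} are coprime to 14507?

14256

Factor: 14507 = 89 · 163.
φ(14507) = (89−1) · (163−1) = 88 · 162 = 14256.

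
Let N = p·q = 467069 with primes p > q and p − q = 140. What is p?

757

Since p = q + 140, we have 467069 = q(q + 140), so q² + 140q − 467069 = 0.
Discriminant: 140² + 4·467069 = 19600 + 1868276 = 1887876; √1887876 = 1374.
q = (−140 + 1374)/2 = 617, and p = q + 140 = 757.
Check: 617 · 757 = 467069.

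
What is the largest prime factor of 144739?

144739 = 7 · 20677
20677 = 23 · 899
899 = 29 · 31
31 is prime.
So 144739 = 7 · 23 · 29 · 31; the largest prime factor is 31.

31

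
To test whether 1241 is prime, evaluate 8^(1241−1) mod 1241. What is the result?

154

8^1 ≡ 8 (mod 1241)
8^2 ≡ 8^2 = 64 ≡ 64 (mod 1241)
8^4 ≡ 64^2 = 4096 ≡ 373 (mod 1241)
8^8 ≡ 373^2 = 139129 ≡ 137 (mod 1241)
8^16 ≡ 137^2 = 18769 ≡ 154 (mod 1241)
8^32 ≡ 154^2 = 23716 ≡ 137 (mod 1241)
8^64 ≡ 137^2 = 18769 ≡ 154 (mod 1241)
8^128 ≡ 154^2 = 23716 ≡ 137 (mod 1241)
8^256 ≡ 137^2 = 18769 ≡ 154 (mod 1241)
8^512 ≡ 154^2 = 23716 ≡ 137 (mod 1241)
8^1024 ≡ 137^2 = 18769 ≡ 154 (mod 1241)
1240 = 1024 + 128 + 64 + 16 + 8 in binary powers of 2.
So 8^1240 ≡ 154 · 137 · 154 · 154 · 137 ≡ 154 (mod 1241).
Since 154 ≠ 1, base 8 is a Fermat witness: 1241 is composite.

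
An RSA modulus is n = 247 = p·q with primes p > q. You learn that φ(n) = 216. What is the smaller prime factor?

φ(n) = (p−1)(q−1) = n − (p+q) + 1, so p + q = 247 − 216 + 1 = 32.
p and q are the roots of t² − 32t + 247 = 0.
Discriminant: 32² − 4·247 = 1024 − 988 = 36; √36 = 6.
q = (32 − 6)/2 = 13, p = (32 + 6)/2 = 19.
Check: 13 · 19 = 247.

13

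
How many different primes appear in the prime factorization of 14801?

2

14801 = 19^2 · 41
14801 = 19^2 · 41, which has 2 distinct prime factors.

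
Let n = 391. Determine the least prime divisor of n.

391 is odd.
Digit sum 13, not divisible by 3.
Ends in 1: not divisible by 5.
7: 391 = 7·55 + 6
11: 391 = 11·35 + 6
13: 391 = 13·30 + 1
17: 391 = 17·23

17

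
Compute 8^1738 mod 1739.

159

8^1 ≡ 8 (mod 1739)
8^2 ≡ 8^2 = 64 ≡ 64 (mod 1739)
8^4 ≡ 64^2 = 4096 ≡ 618 (mod 1739)
8^8 ≡ 618^2 = 381924 ≡ 1083 (mod 1739)
8^16 ≡ 1083^2 = 1172889 ≡ 803 (mod 1739)
8^32 ≡ 803^2 = 644809 ≡ 1379 (mod 1739)
8^64 ≡ 1379^2 = 1901641 ≡ 914 (mod 1739)
8^128 ≡ 914^2 = 835396 ≡ 676 (mod 1739)
8^256 ≡ 676^2 = 456976 ≡ 1358 (mod 1739)
8^512 ≡ 1358^2 = 1844164 ≡ 824 (mod 1739)
8^1024 ≡ 824^2 = 678976 ≡ 766 (mod 1739)
1738 = 1024 + 512 + 128 + 64 + 8 + 2 in binary powers of 2.
So 8^1738 ≡ 766 · 824 · 676 · 914 · 1083 · 64 ≡ 159 (mod 1739).
Since 159 ≠ 1, base 8 is a Fermat witness: 1739 is composite.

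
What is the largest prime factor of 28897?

28897 = 11 · 2627
2627 = 37 · 71
71 is prime.
So 28897 = 11 · 37 · 71; the largest prime factor is 71.

71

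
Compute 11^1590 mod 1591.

1000

11^1 ≡ 11 (mod 1591)
11^2 ≡ 11^2 = 121 ≡ 121 (mod 1591)
11^4 ≡ 121^2 = 14641 ≡ 322 (mod 1591)
11^8 ≡ 322^2 = 103684 ≡ 269 (mod 1591)
11^16 ≡ 269^2 = 72361 ≡ 766 (mod 1591)
11^32 ≡ 766^2 = 586756 ≡ 1268 (mod 1591)
11^64 ≡ 1268^2 = 1607824 ≡ 914 (mod 1591)
11^128 ≡ 914^2 = 835396 ≡ 121 (mod 1591)
11^256 ≡ 121^2 = 14641 ≡ 322 (mod 1591)
11^512 ≡ 322^2 = 103684 ≡ 269 (mod 1591)
11^1024 ≡ 269^2 = 72361 ≡ 766 (mod 1591)
1590 = 1024 + 512 + 32 + 16 + 4 + 2 in binary powers of 2.
So 11^1590 ≡ 766 · 269 · 1268 · 766 · 322 · 121 ≡ 1000 (mod 1591).
Since 1000 ≠ 1, base 11 is a Fermat witness: 1591 is composite.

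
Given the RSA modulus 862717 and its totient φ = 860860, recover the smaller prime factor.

φ(n) = (p−1)(q−1) = n − (p+q) + 1, so p + q = 862717 − 860860 + 1 = 1858.
p and q are the roots of t² − 1858t + 862717 = 0.
Discriminant: 1858² − 4·862717 = 3452164 − 3450868 = 1296; √1296 = 36.
q = (1858 − 36)/2 = 911, p = (1858 + 36)/2 = 947.
Check: 911 · 947 = 862717.

911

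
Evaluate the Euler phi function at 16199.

Factor: 16199 = 97 · 167.
φ(16199) = (97−1) · (167−1) = 96 · 166 = 15936.

15936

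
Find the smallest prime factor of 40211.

79

40211 is odd.
Digit sum 8, not divisible by 3.
Ends in 1: not divisible by 5.
7: 40211 = 7·5744 + 3
11: 40211 = 11·3655 + 6
13: 40211 = 13·3093 + 2
17: 40211 = 17·2365 + 6
19: 40211 = 19·2116 + 7
23: 40211 = 23·1748 + 7
29: 40211 = 29·1386 + 17
31: 40211 = 31·1297 + 4
37: 40211 = 37·1086 + 29
41: 40211 = 41·980 + 31
43: 40211 = 43·935 + 6
47: 40211 = 47·855 + 26
53: 40211 = 53·758 + 37
59: 40211 = 59·681 + 32
61: 40211 = 61·659 + 12
67: 40211 = 67·600 + 11
71: 40211 = 71·566 + 25
73: 40211 = 73·550 + 61
79: 40211 = 79·509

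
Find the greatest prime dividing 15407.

71

15407 = 7 · 2201
2201 = 31 · 71
71 is prime.
So 15407 = 7 · 31 · 71; the largest prime factor is 71.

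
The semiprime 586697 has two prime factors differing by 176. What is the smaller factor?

683

Since p = q + 176, we have 586697 = q(q + 176), so q² + 176q − 586697 = 0.
Discriminant: 176² + 4·586697 = 30976 + 2346788 = 2377764; √2377764 = 1542.
q = (−176 + 1542)/2 = 683, and p = q + 176 = 859.
Check: 683 · 859 = 586697.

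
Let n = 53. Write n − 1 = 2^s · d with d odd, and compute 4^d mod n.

53 − 1 = 52 = 2^2 · 13, so d = 13.
4^1 ≡ 4 (mod 53)
4^2 ≡ 4^2 = 16 ≡ 16 (mod 53)
4^4 ≡ 16^2 = 256 ≡ 44 (mod 53)
4^8 ≡ 44^2 = 1936 ≡ 28 (mod 53)
13 = 8 + 4 + 1 in binary powers of 2.
So 4^13 ≡ 28 · 44 · 4 ≡ 52 (mod 53).
Since 4^d ≡ 52 (mod 53), base 4 does not prove 53 composite.

52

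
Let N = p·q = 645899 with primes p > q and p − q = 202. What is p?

Since p = q + 202, we have 645899 = q(q + 202), so q² + 202q − 645899 = 0.
Discriminant: 202² + 4·645899 = 40804 + 2583596 = 2624400; √2624400 = 1620.
q = (−202 + 1620)/2 = 709, and p = q + 202 = 911.
Check: 709 · 911 = 645899.

911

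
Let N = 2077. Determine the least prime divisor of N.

31

2077 is odd.
Digit sum 16, not divisible by 3.
Ends in 7: not divisible by 5.
7: 2077 = 7·296 + 5
11: 2077 = 11·188 + 9
13: 2077 = 13·159 + 10
17: 2077 = 17·122 + 3
19: 2077 = 19·109 + 6
23: 2077 = 23·90 + 7
29: 2077 = 29·71 + 18
31: 2077 = 31·67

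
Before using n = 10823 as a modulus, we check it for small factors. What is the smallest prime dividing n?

79

10823 is odd.
Digit sum 14, not divisible by 3.
Ends in 3: not divisible by 5.
7: 10823 = 7·1546 + 1
11: 10823 = 11·983 + 10
13: 10823 = 13·832 + 7
17: 10823 = 17·636 + 11
19: 10823 = 19·569 + 12
23: 10823 = 23·470 + 13
29: 10823 = 29·373 + 6
31: 10823 = 31·349 + 4
37: 10823 = 37·292 + 19
41: 10823 = 41·263 + 40
43: 10823 = 43·251 + 30
47: 10823 = 47·230 + 13
53: 10823 = 53·204 + 11
59: 10823 = 59·183 + 26
61: 10823 = 61·177 + 26
67: 10823 = 67·161 + 36
71: 10823 = 71·152 + 31
73: 10823 = 73·148 + 19
79: 10823 = 79·137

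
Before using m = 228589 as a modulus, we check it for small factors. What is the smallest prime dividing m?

228589 is odd.
Digit sum 34, not divisible by 3.
Ends in 9: not divisible by 5.
7: 228589 = 7·32655 + 4
11: 228589 = 11·20780 + 9
13: 228589 = 13·17583 + 10
17: 228589 = 17·13446 + 7
19: 228589 = 19·12031

19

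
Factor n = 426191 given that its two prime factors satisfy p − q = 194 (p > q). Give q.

Since p = q + 194, we have 426191 = q(q + 194), so q² + 194q − 426191 = 0.
Discriminant: 194² + 4·426191 = 37636 + 1704764 = 1742400; √1742400 = 1320.
q = (−194 + 1320)/2 = 563, and p = q + 194 = 757.
Check: 563 · 757 = 426191.

563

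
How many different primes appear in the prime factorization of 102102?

6

102102 = 2 · 51051
51051 = 3 · 17017
17017 = 7 · 2431
2431 = 11 · 221
221 = 13 · 17
102102 = 2 · 3 · 7 · 11 · 13 · 17, which has 6 distinct prime factors.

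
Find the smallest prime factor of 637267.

637267 is odd.
Digit sum 31, not divisible by 3.
Ends in 7: not divisible by 5.
7: 637267 = 7·91038 + 1
11: 637267 = 11·57933 + 4
13: 637267 = 13·49020 + 7
17: 637267 = 17·37486 + 5
19: 637267 = 19·33540 + 7
23: 637267 = 23·27707 + 6
29: 637267 = 29·21974 + 21
31: 637267 = 31·20557

31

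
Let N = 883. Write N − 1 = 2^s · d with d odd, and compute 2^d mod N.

882

883 − 1 = 882 = 2^1 · 441, so d = 441.
2^1 ≡ 2 (mod 883)
2^2 ≡ 2^2 = 4 ≡ 4 (mod 883)
2^4 ≡ 4^2 = 16 ≡ 16 (mod 883)
2^8 ≡ 16^2 = 256 ≡ 256 (mod 883)
2^16 ≡ 256^2 = 65536 ≡ 194 (mod 883)
2^32 ≡ 194^2 = 37636 ≡ 550 (mod 883)
2^64 ≡ 550^2 = 302500 ≡ 514 (mod 883)
2^128 ≡ 514^2 = 264196 ≡ 179 (mod 883)
2^256 ≡ 179^2 = 32041 ≡ 253 (mod 883)
441 = 256 + 128 + 32 + 16 + 8 + 1 in binary powers of 2.
So 2^441 ≡ 253 · 179 · 550 · 194 · 256 · 2 ≡ 882 (mod 883).
Since 2^d ≡ 882 (mod 883), base 2 does not prove 883 composite.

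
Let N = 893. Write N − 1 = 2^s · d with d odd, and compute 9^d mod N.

460

893 − 1 = 892 = 2^2 · 223, so d = 223.
9^1 ≡ 9 (mod 893)
9^2 ≡ 9^2 = 81 ≡ 81 (mod 893)
9^4 ≡ 81^2 = 6561 ≡ 310 (mod 893)
9^8 ≡ 310^2 = 96100 ≡ 549 (mod 893)
9^16 ≡ 549^2 = 301401 ≡ 460 (mod 893)
9^32 ≡ 460^2 = 211600 ≡ 852 (mod 893)
9^64 ≡ 852^2 = 725904 ≡ 788 (mod 893)
9^128 ≡ 788^2 = 620944 ≡ 309 (mod 893)
223 = 128 + 64 + 16 + 8 + 4 + 2 + 1 in binary powers of 2.
So 9^223 ≡ 309 · 788 · 460 · 549 · 310 · 81 · 9 ≡ 460 (mod 893).
Squaring chain: 460 → 852; never reaches −1, so base 9 is a Miller–Rabin witness that 893 is composite.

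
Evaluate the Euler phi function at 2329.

2176

Factor: 2329 = 17 · 137.
φ(2329) = (17−1) · (137−1) = 16 · 136 = 2176.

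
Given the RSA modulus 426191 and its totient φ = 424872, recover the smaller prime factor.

φ(n) = (p−1)(q−1) = n − (p+q) + 1, so p + q = 426191 − 424872 + 1 = 1320.
p and q are the roots of t² − 1320t + 426191 = 0.
Discriminant: 1320² − 4·426191 = 1742400 − 1704764 = 37636; √37636 = 194.
q = (1320 − 194)/2 = 563, p = (1320 + 194)/2 = 757.
Check: 563 · 757 = 426191.

563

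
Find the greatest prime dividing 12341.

43

12341 = 7 · 1763
1763 = 41 · 43
43 is prime.
So 12341 = 7 · 41 · 43; the largest prime factor is 43.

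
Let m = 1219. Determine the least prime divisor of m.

23

1219 is odd.
Digit sum 13, not divisible by 3.
Ends in 9: not divisible by 5.
7: 1219 = 7·174 + 1
11: 1219 = 11·110 + 9
13: 1219 = 13·93 + 10
17: 1219 = 17·71 + 12
19: 1219 = 19·64 + 3
23: 1219 = 23·53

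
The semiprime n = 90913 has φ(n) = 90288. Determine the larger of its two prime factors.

397

φ(n) = (p−1)(q−1) = n − (p+q) + 1, so p + q = 90913 − 90288 + 1 = 626.
p and q are the roots of t² − 626t + 90913 = 0.
Discriminant: 626² − 4·90913 = 391876 − 363652 = 28224; √28224 = 168.
q = (626 − 168)/2 = 229, p = (626 + 168)/2 = 397.
Check: 229 · 397 = 90913.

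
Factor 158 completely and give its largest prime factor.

79

158 = 2 · 79
79 is prime.
So 158 = 2 · 79; the largest prime factor is 79.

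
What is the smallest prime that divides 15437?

43

15437 is odd.
Digit sum 20, not divisible by 3.
Ends in 7: not divisible by 5.
7: 15437 = 7·2205 + 2
11: 15437 = 11·1403 + 4
13: 15437 = 13·1187 + 6
17: 15437 = 17·908 + 1
19: 15437 = 19·812 + 9
23: 15437 = 23·671 + 4
29: 15437 = 29·532 + 9
31: 15437 = 31·497 + 30
37: 15437 = 37·417 + 8
41: 15437 = 41·376 + 21
43: 15437 = 43·359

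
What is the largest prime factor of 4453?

4453 = 61 · 73
73 is prime.
So 4453 = 61 · 73; the largest prime factor is 73.

73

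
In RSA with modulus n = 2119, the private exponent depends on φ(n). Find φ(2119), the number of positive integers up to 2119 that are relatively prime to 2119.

Factor: 2119 = 13 · 163.
φ(2119) = (13−1) · (163−1) = 12 · 162 = 1944.

1944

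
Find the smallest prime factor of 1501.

1501 is odd.
Digit sum 7, not divisible by 3.
Ends in 1: not divisible by 5.
7: 1501 = 7·214 + 3
11: 1501 = 11·136 + 5
13: 1501 = 13·115 + 6
17: 1501 = 17·88 + 5
19: 1501 = 19·79

19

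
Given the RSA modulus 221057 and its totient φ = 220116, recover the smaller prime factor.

443

φ(n) = (p−1)(q−1) = n − (p+q) + 1, so p + q = 221057 − 220116 + 1 = 942.
p and q are the roots of t² − 942t + 221057 = 0.
Discriminant: 942² − 4·221057 = 887364 − 884228 = 3136; √3136 = 56.
q = (942 − 56)/2 = 443, p = (942 + 56)/2 = 499.
Check: 443 · 499 = 221057.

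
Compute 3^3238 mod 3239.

155

3^1 ≡ 3 (mod 3239)
3^2 ≡ 3^2 = 9 ≡ 9 (mod 3239)
3^4 ≡ 9^2 = 81 ≡ 81 (mod 3239)
3^8 ≡ 81^2 = 6561 ≡ 83 (mod 3239)
3^16 ≡ 83^2 = 6889 ≡ 411 (mod 3239)
3^32 ≡ 411^2 = 168921 ≡ 493 (mod 3239)
3^64 ≡ 493^2 = 243049 ≡ 124 (mod 3239)
3^128 ≡ 124^2 = 15376 ≡ 2420 (mod 3239)
3^256 ≡ 2420^2 = 5856400 ≡ 288 (mod 3239)
3^512 ≡ 288^2 = 82944 ≡ 1969 (mod 3239)
3^1024 ≡ 1969^2 = 3876961 ≡ 3117 (mod 3239)
3^2048 ≡ 3117^2 = 9715689 ≡ 1928 (mod 3239)
3238 = 2048 + 1024 + 128 + 32 + 4 + 2 in binary powers of 2.
So 3^3238 ≡ 1928 · 3117 · 2420 · 493 · 81 · 9 ≡ 155 (mod 3239).
Since 155 ≠ 1, base 3 is a Fermat witness: 3239 is composite.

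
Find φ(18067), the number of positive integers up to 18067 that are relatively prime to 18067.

14784

Factor: 18067 = 7 · 29 · 89.
φ(18067) = (7−1) · (29−1) · (89−1) = 6 · 28 · 88 = 14784.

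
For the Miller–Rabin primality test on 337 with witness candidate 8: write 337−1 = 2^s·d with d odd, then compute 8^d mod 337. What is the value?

337 − 1 = 336 = 2^4 · 21, so d = 21.
8^1 ≡ 8 (mod 337)
8^2 ≡ 8^2 = 64 ≡ 64 (mod 337)
8^4 ≡ 64^2 = 4096 ≡ 52 (mod 337)
8^8 ≡ 52^2 = 2704 ≡ 8 (mod 337)
8^16 ≡ 8^2 = 64 ≡ 64 (mod 337)
21 = 16 + 4 + 1 in binary powers of 2.
So 8^21 ≡ 64 · 52 · 8 ≡ 1 (mod 337).
Since 8^d ≡ 1 (mod 337), base 8 does not prove 337 composite.

1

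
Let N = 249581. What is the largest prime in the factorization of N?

249581 = 31 · 8051
8051 = 83 · 97
97 is prime.
So 249581 = 31 · 83 · 97; the largest prime factor is 97.

97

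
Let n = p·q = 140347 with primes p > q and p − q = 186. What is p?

479

Since p = q + 186, we have 140347 = q(q + 186), so q² + 186q − 140347 = 0.
Discriminant: 186² + 4·140347 = 34596 + 561388 = 595984; √595984 = 772.
q = (−186 + 772)/2 = 293, and p = q + 186 = 479.
Check: 293 · 479 = 140347.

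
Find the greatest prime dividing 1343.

1343 = 17 · 79
79 is prime.
So 1343 = 17 · 79; the largest prime factor is 79.

79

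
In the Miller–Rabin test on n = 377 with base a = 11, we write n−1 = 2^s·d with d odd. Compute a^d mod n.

305

377 − 1 = 376 = 2^3 · 47, so d = 47.
11^1 ≡ 11 (mod 377)
11^2 ≡ 11^2 = 121 ≡ 121 (mod 377)
11^4 ≡ 121^2 = 14641 ≡ 315 (mod 377)
11^8 ≡ 315^2 = 99225 ≡ 74 (mod 377)
11^16 ≡ 74^2 = 5476 ≡ 198 (mod 377)
11^32 ≡ 198^2 = 39204 ≡ 373 (mod 377)
47 = 32 + 8 + 4 + 2 + 1 in binary powers of 2.
So 11^47 ≡ 373 · 74 · 315 · 121 · 11 ≡ 305 (mod 377).
Squaring chain: 305 → 283 → 165; never reaches −1, so base 11 is a Miller–Rabin witness that 377 is composite.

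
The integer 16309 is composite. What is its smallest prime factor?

47

16309 is odd.
Digit sum 19, not divisible by 3.
Ends in 9: not divisible by 5.
7: 16309 = 7·2329 + 6
11: 16309 = 11·1482 + 7
13: 16309 = 13·1254 + 7
17: 16309 = 17·959 + 6
19: 16309 = 19·858 + 7
23: 16309 = 23·709 + 2
29: 16309 = 29·562 + 11
31: 16309 = 31·526 + 3
37: 16309 = 37·440 + 29
41: 16309 = 41·397 + 32
43: 16309 = 43·379 + 12
47: 16309 = 47·347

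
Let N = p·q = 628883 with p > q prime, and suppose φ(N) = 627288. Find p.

φ(n) = (p−1)(q−1) = n − (p+q) + 1, so p + q = 628883 − 627288 + 1 = 1596.
p and q are the roots of t² − 1596t + 628883 = 0.
Discriminant: 1596² − 4·628883 = 2547216 − 2515532 = 31684; √31684 = 178.
q = (1596 − 178)/2 = 709, p = (1596 + 178)/2 = 887.
Check: 709 · 887 = 628883.

887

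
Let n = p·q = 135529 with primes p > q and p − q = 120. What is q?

Since p = q + 120, we have 135529 = q(q + 120), so q² + 120q − 135529 = 0.
Discriminant: 120² + 4·135529 = 14400 + 542116 = 556516; √556516 = 746.
q = (−120 + 746)/2 = 313, and p = q + 120 = 433.
Check: 313 · 433 = 135529.

313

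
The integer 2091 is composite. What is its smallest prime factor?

2091 is odd.
Digit sum 12, divisible by 3.

3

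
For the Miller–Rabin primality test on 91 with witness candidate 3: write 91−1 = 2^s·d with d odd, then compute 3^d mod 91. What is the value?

27

91 − 1 = 90 = 2^1 · 45, so d = 45.
3^1 ≡ 3 (mod 91)
3^2 ≡ 3^2 = 9 ≡ 9 (mod 91)
3^4 ≡ 9^2 = 81 ≡ 81 (mod 91)
3^8 ≡ 81^2 = 6561 ≡ 9 (mod 91)
3^16 ≡ 9^2 = 81 ≡ 81 (mod 91)
3^32 ≡ 81^2 = 6561 ≡ 9 (mod 91)
45 = 32 + 8 + 4 + 1 in binary powers of 2.
So 3^45 ≡ 9 · 9 · 81 · 3 ≡ 27 (mod 91).
Squaring chain: 27; never reaches −1, so base 3 is a Miller–Rabin witness that 91 is composite.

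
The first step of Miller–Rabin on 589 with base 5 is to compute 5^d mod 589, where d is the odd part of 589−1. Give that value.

125

589 − 1 = 588 = 2^2 · 147, so d = 147.
5^1 ≡ 5 (mod 589)
5^2 ≡ 5^2 = 25 ≡ 25 (mod 589)
5^4 ≡ 25^2 = 625 ≡ 36 (mod 589)
5^8 ≡ 36^2 = 1296 ≡ 118 (mod 589)
5^16 ≡ 118^2 = 13924 ≡ 377 (mod 589)
5^32 ≡ 377^2 = 142129 ≡ 180 (mod 589)
5^64 ≡ 180^2 = 32400 ≡ 5 (mod 589)
5^128 ≡ 5^2 = 25 ≡ 25 (mod 589)
147 = 128 + 16 + 2 + 1 in binary powers of 2.
So 5^147 ≡ 25 · 377 · 25 · 5 ≡ 125 (mod 589).
Squaring chain: 125 → 311; never reaches −1, so base 5 is a Miller–Rabin witness that 589 is composite.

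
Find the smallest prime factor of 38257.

38257 is odd.
Digit sum 25, not divisible by 3.
Ends in 7: not divisible by 5.
7: 38257 = 7·5465 + 2
11: 38257 = 11·3477 + 10
13: 38257 = 13·2942 + 11
17: 38257 = 17·2250 + 7
19: 38257 = 19·2013 + 10
23: 38257 = 23·1663 + 8
29: 38257 = 29·1319 + 6
31: 38257 = 31·1234 + 3
37: 38257 = 37·1033 + 36
41: 38257 = 41·933 + 4
43: 38257 = 43·889 + 30
47: 38257 = 47·813 + 46
53: 38257 = 53·721 + 44
59: 38257 = 59·648 + 25
61: 38257 = 61·627 + 10
67: 38257 = 67·571

67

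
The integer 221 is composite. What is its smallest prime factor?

221 is odd.
Digit sum 5, not divisible by 3.
Ends in 1: not divisible by 5.
7: 221 = 7·31 + 4
11: 221 = 11·20 + 1
13: 221 = 13·17

13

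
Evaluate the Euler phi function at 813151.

787200

Factor: 813151 = 83 · 97 · 101.
φ(813151) = (83−1) · (97−1) · (101−1) = 82 · 96 · 100 = 787200.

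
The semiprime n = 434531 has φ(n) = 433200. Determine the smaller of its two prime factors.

φ(n) = (p−1)(q−1) = n − (p+q) + 1, so p + q = 434531 − 433200 + 1 = 1332.
p and q are the roots of t² − 1332t + 434531 = 0.
Discriminant: 1332² − 4·434531 = 1774224 − 1738124 = 36100; √36100 = 190.
q = (1332 − 190)/2 = 571, p = (1332 + 190)/2 = 761.
Check: 571 · 761 = 434531.

571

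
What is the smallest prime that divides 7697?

7697 is odd.
Digit sum 29, not divisible by 3.
Ends in 7: not divisible by 5.
7: 7697 = 7·1099 + 4
11: 7697 = 11·699 + 8
13: 7697 = 13·592 + 1
17: 7697 = 17·452 + 13
19: 7697 = 19·405 + 2
23: 7697 = 23·334 + 15
29: 7697 = 29·265 + 12
31: 7697 = 31·248 + 9
37: 7697 = 37·208 + 1
41: 7697 = 41·187 + 30
43: 7697 = 43·179

43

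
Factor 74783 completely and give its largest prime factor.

83

74783 = 17 · 4399
4399 = 53 · 83
83 is prime.
So 74783 = 17 · 53 · 83; the largest prime factor is 83.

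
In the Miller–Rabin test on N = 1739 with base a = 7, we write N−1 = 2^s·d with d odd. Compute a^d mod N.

1739 − 1 = 1738 = 2^1 · 869, so d = 869.
7^1 ≡ 7 (mod 1739)
7^2 ≡ 7^2 = 49 ≡ 49 (mod 1739)
7^4 ≡ 49^2 = 2401 ≡ 662 (mod 1739)
7^8 ≡ 662^2 = 438244 ≡ 16 (mod 1739)
7^16 ≡ 16^2 = 256 ≡ 256 (mod 1739)
7^32 ≡ 256^2 = 65536 ≡ 1193 (mod 1739)
7^64 ≡ 1193^2 = 1423249 ≡ 747 (mod 1739)
7^128 ≡ 747^2 = 558009 ≡ 1529 (mod 1739)
7^256 ≡ 1529^2 = 2337841 ≡ 625 (mod 1739)
7^512 ≡ 625^2 = 390625 ≡ 1089 (mod 1739)
869 = 512 + 256 + 64 + 32 + 4 + 1 in binary powers of 2.
So 7^869 ≡ 1089 · 625 · 747 · 1193 · 662 · 7 ≡ 1452 (mod 1739).
Squaring chain: 1452; never reaches −1, so base 7 is a Miller–Rabin witness that 1739 is composite.

1452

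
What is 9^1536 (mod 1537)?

982

9^1 ≡ 9 (mod 1537)
9^2 ≡ 9^2 = 81 ≡ 81 (mod 1537)
9^4 ≡ 81^2 = 6561 ≡ 413 (mod 1537)
9^8 ≡ 413^2 = 170569 ≡ 1499 (mod 1537)
9^16 ≡ 1499^2 = 2247001 ≡ 1444 (mod 1537)
9^32 ≡ 1444^2 = 2085136 ≡ 964 (mod 1537)
9^64 ≡ 964^2 = 929296 ≡ 948 (mod 1537)
9^128 ≡ 948^2 = 898704 ≡ 1096 (mod 1537)
9^256 ≡ 1096^2 = 1201216 ≡ 819 (mod 1537)
9^512 ≡ 819^2 = 670761 ≡ 629 (mod 1537)
9^1024 ≡ 629^2 = 395641 ≡ 632 (mod 1537)
1536 = 1024 + 512 in binary powers of 2.
So 9^1536 ≡ 632 · 629 ≡ 982 (mod 1537).
Since 982 ≠ 1, base 9 is a Fermat witness: 1537 is composite.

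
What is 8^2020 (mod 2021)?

1860

8^1 ≡ 8 (mod 2021)
8^2 ≡ 8^2 = 64 ≡ 64 (mod 2021)
8^4 ≡ 64^2 = 4096 ≡ 54 (mod 2021)
8^8 ≡ 54^2 = 2916 ≡ 895 (mod 2021)
8^16 ≡ 895^2 = 801025 ≡ 709 (mod 2021)
8^32 ≡ 709^2 = 502681 ≡ 1473 (mod 2021)
8^64 ≡ 1473^2 = 2169729 ≡ 1196 (mod 2021)
8^128 ≡ 1196^2 = 1430416 ≡ 1569 (mod 2021)
8^256 ≡ 1569^2 = 2461761 ≡ 183 (mod 2021)
8^512 ≡ 183^2 = 33489 ≡ 1153 (mod 2021)
8^1024 ≡ 1153^2 = 1329409 ≡ 1612 (mod 2021)
2020 = 1024 + 512 + 256 + 128 + 64 + 32 + 4 in binary powers of 2.
So 8^2020 ≡ 1612 · 1153 · 183 · 1569 · 1196 · 1473 · 54 ≡ 1860 (mod 2021).
Since 1860 ≠ 1, base 8 is a Fermat witness: 2021 is composite.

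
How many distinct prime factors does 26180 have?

5

26180 = 2^2 · 6545
6545 = 5 · 1309
1309 = 7 · 187
187 = 11 · 17
26180 = 2^2 · 5 · 7 · 11 · 17, which has 5 distinct prime factors.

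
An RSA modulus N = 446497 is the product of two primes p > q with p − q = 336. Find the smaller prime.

521

Since p = q + 336, we have 446497 = q(q + 336), so q² + 336q − 446497 = 0.
Discriminant: 336² + 4·446497 = 112896 + 1785988 = 1898884; √1898884 = 1378.
q = (−336 + 1378)/2 = 521, and p = q + 336 = 857.
Check: 521 · 857 = 446497.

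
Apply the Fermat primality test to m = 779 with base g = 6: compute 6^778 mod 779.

156

6^1 ≡ 6 (mod 779)
6^2 ≡ 6^2 = 36 ≡ 36 (mod 779)
6^4 ≡ 36^2 = 1296 ≡ 517 (mod 779)
6^8 ≡ 517^2 = 267289 ≡ 92 (mod 779)
6^16 ≡ 92^2 = 8464 ≡ 674 (mod 779)
6^32 ≡ 674^2 = 454276 ≡ 119 (mod 779)
6^64 ≡ 119^2 = 14161 ≡ 139 (mod 779)
6^128 ≡ 139^2 = 19321 ≡ 625 (mod 779)
6^256 ≡ 625^2 = 390625 ≡ 346 (mod 779)
6^512 ≡ 346^2 = 119716 ≡ 529 (mod 779)
778 = 512 + 256 + 8 + 2 in binary powers of 2.
So 6^778 ≡ 529 · 346 · 92 · 36 ≡ 156 (mod 779).
Since 156 ≠ 1, base 6 is a Fermat witness: 779 is composite.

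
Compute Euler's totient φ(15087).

Factor: 15087 = 3 · 47 · 107.
φ(15087) = (3−1) · (47−1) · (107−1) = 2 · 46 · 106 = 9752.

9752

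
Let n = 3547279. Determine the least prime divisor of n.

41

3547279 is odd.
Digit sum 37, not divisible by 3.
Ends in 9: not divisible by 5.
7: 3547279 = 7·506754 + 1
11: 3547279 = 11·322479 + 10
13: 3547279 = 13·272867 + 8
17: 3547279 = 17·208663 + 8
19: 3547279 = 19·186698 + 17
23: 3547279 = 23·154229 + 12
29: 3547279 = 29·122319 + 28
31: 3547279 = 31·114428 + 11
37: 3547279 = 37·95872 + 15
41: 3547279 = 41·86519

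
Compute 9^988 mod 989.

9^1 ≡ 9 (mod 989)
9^2 ≡ 9^2 = 81 ≡ 81 (mod 989)
9^4 ≡ 81^2 = 6561 ≡ 627 (mod 989)
9^8 ≡ 627^2 = 393129 ≡ 496 (mod 989)
9^16 ≡ 496^2 = 246016 ≡ 744 (mod 989)
9^32 ≡ 744^2 = 553536 ≡ 685 (mod 989)
9^64 ≡ 685^2 = 469225 ≡ 439 (mod 989)
9^128 ≡ 439^2 = 192721 ≡ 855 (mod 989)
9^256 ≡ 855^2 = 731025 ≡ 154 (mod 989)
9^512 ≡ 154^2 = 23716 ≡ 969 (mod 989)
988 = 512 + 256 + 128 + 64 + 16 + 8 + 4 in binary powers of 2.
So 9^988 ≡ 969 · 154 · 855 · 439 · 744 · 496 · 627 ≡ 439 (mod 989).
Since 439 ≠ 1, base 9 is a Fermat witness: 989 is composite.

439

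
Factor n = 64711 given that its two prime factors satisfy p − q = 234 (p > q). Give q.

163

Since p = q + 234, we have 64711 = q(q + 234), so q² + 234q − 64711 = 0.
Discriminant: 234² + 4·64711 = 54756 + 258844 = 313600; √313600 = 560.
q = (−234 + 560)/2 = 163, and p = q + 234 = 397.
Check: 163 · 397 = 64711.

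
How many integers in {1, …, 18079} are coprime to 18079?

Factor: 18079 = 101 · 179.
φ(18079) = (101−1) · (179−1) = 100 · 178 = 17800.

17800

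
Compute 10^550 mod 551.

10^1 ≡ 10 (mod 551)
10^2 ≡ 10^2 = 100 ≡ 100 (mod 551)
10^4 ≡ 100^2 = 10000 ≡ 82 (mod 551)
10^8 ≡ 82^2 = 6724 ≡ 112 (mod 551)
10^16 ≡ 112^2 = 12544 ≡ 422 (mod 551)
10^32 ≡ 422^2 = 178084 ≡ 111 (mod 551)
10^64 ≡ 111^2 = 12321 ≡ 199 (mod 551)
10^128 ≡ 199^2 = 39601 ≡ 480 (mod 551)
10^256 ≡ 480^2 = 230400 ≡ 82 (mod 551)
10^512 ≡ 82^2 = 6724 ≡ 112 (mod 551)
550 = 512 + 32 + 4 + 2 in binary powers of 2.
So 10^550 ≡ 112 · 111 · 82 · 100 ≡ 237 (mod 551).
Since 237 ≠ 1, base 10 is a Fermat witness: 551 is composite.

237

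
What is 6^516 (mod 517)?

6^1 ≡ 6 (mod 517)
6^2 ≡ 6^2 = 36 ≡ 36 (mod 517)
6^4 ≡ 36^2 = 1296 ≡ 262 (mod 517)
6^8 ≡ 262^2 = 68644 ≡ 400 (mod 517)
6^16 ≡ 400^2 = 160000 ≡ 247 (mod 517)
6^32 ≡ 247^2 = 61009 ≡ 3 (mod 517)
6^64 ≡ 3^2 = 9 ≡ 9 (mod 517)
6^128 ≡ 9^2 = 81 ≡ 81 (mod 517)
6^256 ≡ 81^2 = 6561 ≡ 357 (mod 517)
6^512 ≡ 357^2 = 127449 ≡ 267 (mod 517)
516 = 512 + 4 in binary powers of 2.
So 6^516 ≡ 267 · 262 ≡ 159 (mod 517).
Since 159 ≠ 1, base 6 is a Fermat witness: 517 is composite.

159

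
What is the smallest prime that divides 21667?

21667 is odd.
Digit sum 22, not divisible by 3.
Ends in 7: not divisible by 5.
7: 21667 = 7·3095 + 2
11: 21667 = 11·1969 + 8
13: 21667 = 13·1666 + 9
17: 21667 = 17·1274 + 9
19: 21667 = 19·1140 + 7
23: 21667 = 23·942 + 1
29: 21667 = 29·747 + 4
31: 21667 = 31·698 + 29
37: 21667 = 37·585 + 22
41: 21667 = 41·528 + 19
43: 21667 = 43·503 + 38
47: 21667 = 47·461

47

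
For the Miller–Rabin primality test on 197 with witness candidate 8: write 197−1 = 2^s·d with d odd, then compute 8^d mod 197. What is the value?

197 − 1 = 196 = 2^2 · 49, so d = 49.
8^1 ≡ 8 (mod 197)
8^2 ≡ 8^2 = 64 ≡ 64 (mod 197)
8^4 ≡ 64^2 = 4096 ≡ 156 (mod 197)
8^8 ≡ 156^2 = 24336 ≡ 105 (mod 197)
8^16 ≡ 105^2 = 11025 ≡ 190 (mod 197)
8^32 ≡ 190^2 = 36100 ≡ 49 (mod 197)
49 = 32 + 16 + 1 in binary powers of 2.
So 8^49 ≡ 49 · 190 · 8 ≡ 14 (mod 197).
Squaring chain: 14 → 196; reaches −1, so base 8 does not prove 197 composite.

14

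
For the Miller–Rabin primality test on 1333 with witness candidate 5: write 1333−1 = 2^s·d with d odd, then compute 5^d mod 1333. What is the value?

1333 − 1 = 1332 = 2^2 · 333, so d = 333.
5^1 ≡ 5 (mod 1333)
5^2 ≡ 5^2 = 25 ≡ 25 (mod 1333)
5^4 ≡ 25^2 = 625 ≡ 625 (mod 1333)
5^8 ≡ 625^2 = 390625 ≡ 56 (mod 1333)
5^16 ≡ 56^2 = 3136 ≡ 470 (mod 1333)
5^32 ≡ 470^2 = 220900 ≡ 955 (mod 1333)
5^64 ≡ 955^2 = 912025 ≡ 253 (mod 1333)
5^128 ≡ 253^2 = 64009 ≡ 25 (mod 1333)
5^256 ≡ 25^2 = 625 ≡ 625 (mod 1333)
333 = 256 + 64 + 8 + 4 + 1 in binary powers of 2.
So 5^333 ≡ 625 · 253 · 56 · 625 · 5 ≡ 32 (mod 1333).
Squaring chain: 32 → 1024; never reaches −1, so base 5 is a Miller–Rabin witness that 1333 is composite.

32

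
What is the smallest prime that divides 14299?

14299 is odd.
Digit sum 25, not divisible by 3.
Ends in 9: not divisible by 5.
7: 14299 = 7·2042 + 5
11: 14299 = 11·1299 + 10
13: 14299 = 13·1099 + 12
17: 14299 = 17·841 + 2
19: 14299 = 19·752 + 11
23: 14299 = 23·621 + 16
29: 14299 = 29·493 + 2
31: 14299 = 31·461 + 8
37: 14299 = 37·386 + 17
41: 14299 = 41·348 + 31
43: 14299 = 43·332 + 23
47: 14299 = 47·304 + 11
53: 14299 = 53·269 + 42
59: 14299 = 59·242 + 21
61: 14299 = 61·234 + 25
67: 14299 = 67·213 + 28
71: 14299 = 71·201 + 28
73: 14299 = 73·195 + 64
79: 14299 = 79·181

79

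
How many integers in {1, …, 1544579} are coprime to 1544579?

Factor: 1544579 = 53 · 151 · 193.
φ(1544579) = (53−1) · (151−1) · (193−1) = 52 · 150 · 192 = 1497600.

1497600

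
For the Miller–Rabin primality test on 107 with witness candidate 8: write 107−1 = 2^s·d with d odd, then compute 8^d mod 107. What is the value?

106

107 − 1 = 106 = 2^1 · 53, so d = 53.
8^1 ≡ 8 (mod 107)
8^2 ≡ 8^2 = 64 ≡ 64 (mod 107)
8^4 ≡ 64^2 = 4096 ≡ 30 (mod 107)
8^8 ≡ 30^2 = 900 ≡ 44 (mod 107)
8^16 ≡ 44^2 = 1936 ≡ 10 (mod 107)
8^32 ≡ 10^2 = 100 ≡ 100 (mod 107)
53 = 32 + 16 + 4 + 1 in binary powers of 2.
So 8^53 ≡ 100 · 10 · 30 · 8 ≡ 106 (mod 107).
Since 8^d ≡ 106 (mod 107), base 8 does not prove 107 composite.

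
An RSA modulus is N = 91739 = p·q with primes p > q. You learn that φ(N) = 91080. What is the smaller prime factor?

φ(n) = (p−1)(q−1) = n − (p+q) + 1, so p + q = 91739 − 91080 + 1 = 660.
p and q are the roots of t² − 660t + 91739 = 0.
Discriminant: 660² − 4·91739 = 435600 − 366956 = 68644; √68644 = 262.
q = (660 − 262)/2 = 199, p = (660 + 262)/2 = 461.
Check: 199 · 461 = 91739.

199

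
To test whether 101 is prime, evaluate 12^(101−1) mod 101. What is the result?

12^1 ≡ 12 (mod 101)
12^2 ≡ 12^2 = 144 ≡ 43 (mod 101)
12^4 ≡ 43^2 = 1849 ≡ 31 (mod 101)
12^8 ≡ 31^2 = 961 ≡ 52 (mod 101)
12^16 ≡ 52^2 = 2704 ≡ 78 (mod 101)
12^32 ≡ 78^2 = 6084 ≡ 24 (mod 101)
12^64 ≡ 24^2 = 576 ≡ 71 (mod 101)
100 = 64 + 32 + 4 in binary powers of 2.
So 12^100 ≡ 71 · 24 · 31 ≡ 1 (mod 101).
Since the result is 1, base 12 gives no evidence that 101 is composite.

1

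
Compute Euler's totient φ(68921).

67240

Factor: 68921 = 41^3.
φ(68921) = 41^2·(41−1) = 67240.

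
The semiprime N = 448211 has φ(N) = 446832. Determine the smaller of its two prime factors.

523

φ(n) = (p−1)(q−1) = n − (p+q) + 1, so p + q = 448211 − 446832 + 1 = 1380.
p and q are the roots of t² − 1380t + 448211 = 0.
Discriminant: 1380² − 4·448211 = 1904400 − 1792844 = 111556; √111556 = 334.
q = (1380 − 334)/2 = 523, p = (1380 + 334)/2 = 857.
Check: 523 · 857 = 448211.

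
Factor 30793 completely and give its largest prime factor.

30793 = 7 · 4399
4399 = 53 · 83
83 is prime.
So 30793 = 7 · 53 · 83; the largest prime factor is 83.

83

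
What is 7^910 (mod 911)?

7^1 ≡ 7 (mod 911)
7^2 ≡ 7^2 = 49 ≡ 49 (mod 911)
7^4 ≡ 49^2 = 2401 ≡ 579 (mod 911)
7^8 ≡ 579^2 = 335241 ≡ 904 (mod 911)
7^16 ≡ 904^2 = 817216 ≡ 49 (mod 911)
7^32 ≡ 49^2 = 2401 ≡ 579 (mod 911)
7^64 ≡ 579^2 = 335241 ≡ 904 (mod 911)
7^128 ≡ 904^2 = 817216 ≡ 49 (mod 911)
7^256 ≡ 49^2 = 2401 ≡ 579 (mod 911)
7^512 ≡ 579^2 = 335241 ≡ 904 (mod 911)
910 = 512 + 256 + 128 + 8 + 4 + 2 in binary powers of 2.
So 7^910 ≡ 904 · 579 · 49 · 904 · 579 · 49 ≡ 1 (mod 911).
Since the result is 1, base 7 gives no evidence that 911 is composite.

1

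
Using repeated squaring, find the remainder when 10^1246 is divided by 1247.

10^1 ≡ 10 (mod 1247)
10^2 ≡ 10^2 = 100 ≡ 100 (mod 1247)
10^4 ≡ 100^2 = 10000 ≡ 24 (mod 1247)
10^8 ≡ 24^2 = 576 ≡ 576 (mod 1247)
10^16 ≡ 576^2 = 331776 ≡ 74 (mod 1247)
10^32 ≡ 74^2 = 5476 ≡ 488 (mod 1247)
10^64 ≡ 488^2 = 238144 ≡ 1214 (mod 1247)
10^128 ≡ 1214^2 = 1473796 ≡ 1089 (mod 1247)
10^256 ≡ 1089^2 = 1185921 ≡ 24 (mod 1247)
10^512 ≡ 24^2 = 576 ≡ 576 (mod 1247)
10^1024 ≡ 576^2 = 331776 ≡ 74 (mod 1247)
1246 = 1024 + 128 + 64 + 16 + 8 + 4 + 2 in binary powers of 2.
So 10^1246 ≡ 74 · 1089 · 1214 · 74 · 576 · 24 · 100 ≡ 608 (mod 1247).
Since 608 ≠ 1, base 10 is a Fermat witness: 1247 is composite.

608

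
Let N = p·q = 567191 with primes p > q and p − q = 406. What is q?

Since p = q + 406, we have 567191 = q(q + 406), so q² + 406q − 567191 = 0.
Discriminant: 406² + 4·567191 = 164836 + 2268764 = 2433600; √2433600 = 1560.
q = (−406 + 1560)/2 = 577, and p = q + 406 = 983.
Check: 577 · 983 = 567191.

577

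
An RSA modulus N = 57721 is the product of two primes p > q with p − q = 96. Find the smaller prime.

Since p = q + 96, we have 57721 = q(q + 96), so q² + 96q − 57721 = 0.
Discriminant: 96² + 4·57721 = 9216 + 230884 = 240100; √240100 = 490.
q = (−96 + 490)/2 = 197, and p = q + 96 = 293.
Check: 197 · 293 = 57721.

197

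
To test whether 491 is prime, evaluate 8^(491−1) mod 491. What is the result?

1

8^1 ≡ 8 (mod 491)
8^2 ≡ 8^2 = 64 ≡ 64 (mod 491)
8^4 ≡ 64^2 = 4096 ≡ 168 (mod 491)
8^8 ≡ 168^2 = 28224 ≡ 237 (mod 491)
8^16 ≡ 237^2 = 56169 ≡ 195 (mod 491)
8^32 ≡ 195^2 = 38025 ≡ 218 (mod 491)
8^64 ≡ 218^2 = 47524 ≡ 388 (mod 491)
8^128 ≡ 388^2 = 150544 ≡ 298 (mod 491)
8^256 ≡ 298^2 = 88804 ≡ 424 (mod 491)
490 = 256 + 128 + 64 + 32 + 8 + 2 in binary powers of 2.
So 8^490 ≡ 424 · 298 · 388 · 218 · 237 · 64 ≡ 1 (mod 491).
Since the result is 1, base 8 gives no evidence that 491 is composite.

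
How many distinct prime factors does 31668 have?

31668 = 2^2 · 7917
7917 = 3 · 2639
2639 = 7 · 377
377 = 13 · 29
31668 = 2^2 · 3 · 7 · 13 · 29, which has 5 distinct prime factors.

5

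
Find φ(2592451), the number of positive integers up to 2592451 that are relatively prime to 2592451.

2536128

Factor: 2592451 = 127 · 137 · 149.
φ(2592451) = (127−1) · (137−1) · (149−1) = 126 · 136 · 148 = 2536128.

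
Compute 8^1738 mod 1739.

159

8^1 ≡ 8 (mod 1739)
8^2 ≡ 8^2 = 64 ≡ 64 (mod 1739)
8^4 ≡ 64^2 = 4096 ≡ 618 (mod 1739)
8^8 ≡ 618^2 = 381924 ≡ 1083 (mod 1739)
8^16 ≡ 1083^2 = 1172889 ≡ 803 (mod 1739)
8^32 ≡ 803^2 = 644809 ≡ 1379 (mod 1739)
8^64 ≡ 1379^2 = 1901641 ≡ 914 (mod 1739)
8^128 ≡ 914^2 = 835396 ≡ 676 (mod 1739)
8^256 ≡ 676^2 = 456976 ≡ 1358 (mod 1739)
8^512 ≡ 1358^2 = 1844164 ≡ 824 (mod 1739)
8^1024 ≡ 824^2 = 678976 ≡ 766 (mod 1739)
1738 = 1024 + 512 + 128 + 64 + 8 + 2 in binary powers of 2.
So 8^1738 ≡ 766 · 824 · 676 · 914 · 1083 · 64 ≡ 159 (mod 1739).
Since 159 ≠ 1, base 8 is a Fermat witness: 1739 is composite.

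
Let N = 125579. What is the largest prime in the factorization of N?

125579 = 17 · 7387
7387 = 83 · 89
89 is prime.
So 125579 = 17 · 83 · 89; the largest prime factor is 89.

89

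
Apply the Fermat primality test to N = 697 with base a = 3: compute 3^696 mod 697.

3^1 ≡ 3 (mod 697)
3^2 ≡ 3^2 = 9 ≡ 9 (mod 697)
3^4 ≡ 9^2 = 81 ≡ 81 (mod 697)
3^8 ≡ 81^2 = 6561 ≡ 288 (mod 697)
3^16 ≡ 288^2 = 82944 ≡ 1 (mod 697)
3^32 ≡ 1^2 = 1 ≡ 1 (mod 697)
3^64 ≡ 1^2 = 1 ≡ 1 (mod 697)
3^128 ≡ 1^2 = 1 ≡ 1 (mod 697)
3^256 ≡ 1^2 = 1 ≡ 1 (mod 697)
3^512 ≡ 1^2 = 1 ≡ 1 (mod 697)
696 = 512 + 128 + 32 + 16 + 8 in binary powers of 2.
So 3^696 ≡ 1 · 1 · 1 · 1 · 288 ≡ 288 (mod 697).
Since 288 ≠ 1, base 3 is a Fermat witness: 697 is composite.

288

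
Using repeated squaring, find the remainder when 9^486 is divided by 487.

1

9^1 ≡ 9 (mod 487)
9^2 ≡ 9^2 = 81 ≡ 81 (mod 487)
9^4 ≡ 81^2 = 6561 ≡ 230 (mod 487)
9^8 ≡ 230^2 = 52900 ≡ 304 (mod 487)
9^16 ≡ 304^2 = 92416 ≡ 373 (mod 487)
9^32 ≡ 373^2 = 139129 ≡ 334 (mod 487)
9^64 ≡ 334^2 = 111556 ≡ 33 (mod 487)
9^128 ≡ 33^2 = 1089 ≡ 115 (mod 487)
9^256 ≡ 115^2 = 13225 ≡ 76 (mod 487)
486 = 256 + 128 + 64 + 32 + 4 + 2 in binary powers of 2.
So 9^486 ≡ 76 · 115 · 33 · 334 · 230 · 81 ≡ 1 (mod 487).
Since the result is 1, base 9 gives no evidence that 487 is composite.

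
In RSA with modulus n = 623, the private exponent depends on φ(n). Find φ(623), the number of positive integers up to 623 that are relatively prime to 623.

528

Factor: 623 = 7 · 89.
φ(623) = (7−1) · (89−1) = 6 · 88 = 528.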